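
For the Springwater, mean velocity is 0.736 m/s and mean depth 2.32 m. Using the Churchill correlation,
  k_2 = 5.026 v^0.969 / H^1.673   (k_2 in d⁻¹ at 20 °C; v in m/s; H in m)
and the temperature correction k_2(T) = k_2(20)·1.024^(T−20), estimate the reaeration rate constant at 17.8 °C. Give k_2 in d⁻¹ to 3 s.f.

k_2(20) = 5.026 × 0.736^0.969 / 2.32^1.673 = 5.026 × 0.7430 / 4.088 = 0.9136 d⁻¹.
k_2(17.8) = 0.9136 × 1.024^(17.8−20) = 0.9136 × 0.9492 = 0.8672 d⁻¹.

k_2 ≈ 0.867 d⁻¹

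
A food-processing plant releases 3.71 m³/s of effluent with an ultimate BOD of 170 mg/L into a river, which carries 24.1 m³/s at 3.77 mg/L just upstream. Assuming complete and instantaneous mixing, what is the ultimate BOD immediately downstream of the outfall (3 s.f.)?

25.9 mg/L

Flow-weighted mixing: C = (Q_r C_r + Q_w C_w)/(Q_r + Q_w)
= (24.1×3.77 + 3.71×170)/(24.1 + 3.71) = 721.6/27.81 = 25.95 mg/L.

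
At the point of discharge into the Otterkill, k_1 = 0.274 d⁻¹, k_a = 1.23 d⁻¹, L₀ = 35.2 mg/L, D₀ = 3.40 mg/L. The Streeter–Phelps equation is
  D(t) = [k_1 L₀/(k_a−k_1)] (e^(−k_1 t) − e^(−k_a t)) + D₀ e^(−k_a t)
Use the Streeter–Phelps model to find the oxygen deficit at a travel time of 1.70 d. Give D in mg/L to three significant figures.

D ≈ 5.51 mg/L

k_1 L₀/(k_a−k_1) = 0.274×35.2/(1.23−0.274) = 9.645/0.9560 = 10.09 mg/L.
e^(−k_1 t) = e^(−0.274×1.700) = 0.6276; e^(−k_a t) = e^(−1.23×1.700) = 0.1236.
D = 10.09 × (0.6276 − 0.1236) + 3.40 × 0.1236 = 5.085 + 0.4201 = 5.506 mg/L.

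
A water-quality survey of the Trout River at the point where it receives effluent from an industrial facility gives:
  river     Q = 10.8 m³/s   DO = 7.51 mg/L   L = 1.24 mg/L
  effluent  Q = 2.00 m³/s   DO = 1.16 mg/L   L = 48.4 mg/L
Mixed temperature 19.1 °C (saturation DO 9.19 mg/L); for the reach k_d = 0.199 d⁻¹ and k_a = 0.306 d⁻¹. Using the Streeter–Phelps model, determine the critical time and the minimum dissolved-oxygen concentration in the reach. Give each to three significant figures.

t_c ≈ 2.31 d; minimum DO ≈ 5.66 mg/L

Mixed DO = (10.8×7.51 + 2.00×1.16)/(10.8+2.00) = 83.43/12.80 = 6.518 mg/L.
Mixed L₀ = (10.8×1.24 + 2.00×48.4)/(12.80) = 110.2/12.80 = 8.609 mg/L.
Initial deficit D₀ = C_s − DO₀ = 9.19 − 6.518 = 2.672 mg/L.
t_c = (1/0.1070) ln[(0.306/0.199)(1 − 2.672×0.1070/(0.199×8.609))] = 9.346 × ln(1.281) = 2.315 d.
D_c = (0.199/0.306) × 8.609 × e^(−0.199×2.315) = 0.6503 × 8.609 × 0.6309 = 3.532 mg/L.
Minimum DO = 9.19 − 3.532 = 5.658 mg/L.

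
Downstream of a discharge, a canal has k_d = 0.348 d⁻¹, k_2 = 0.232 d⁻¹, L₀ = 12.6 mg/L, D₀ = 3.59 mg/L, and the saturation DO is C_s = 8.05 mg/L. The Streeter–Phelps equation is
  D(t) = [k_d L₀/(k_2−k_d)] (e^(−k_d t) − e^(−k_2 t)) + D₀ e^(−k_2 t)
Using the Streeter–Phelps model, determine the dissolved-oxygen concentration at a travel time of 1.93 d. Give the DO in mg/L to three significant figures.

k_d L₀/(k_2−k_d) = 0.348×12.6/(0.232−0.348) = 4.385/-0.1160 = -37.80 mg/L.
e^(−k_d t) = e^(−0.348×1.930) = 0.5109; e^(−k_2 t) = e^(−0.232×1.930) = 0.6391.
D = -37.80 × (0.5109 − 0.6391) + 3.59 × 0.6391 = 4.846 + 2.294 = 7.140 mg/L.
DO = C_s − D = 8.05 − 7.140 = 0.9103 mg/L.

DO ≈ 0.910 mg/L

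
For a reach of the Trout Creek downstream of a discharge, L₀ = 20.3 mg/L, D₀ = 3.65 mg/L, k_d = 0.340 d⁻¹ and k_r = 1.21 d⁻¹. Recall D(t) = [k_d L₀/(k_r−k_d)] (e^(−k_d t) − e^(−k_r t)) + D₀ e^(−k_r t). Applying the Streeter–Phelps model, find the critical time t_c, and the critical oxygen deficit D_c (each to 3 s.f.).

t_c ≈ 0.751 d; D_c ≈ 4.42 mg/L

With k_r/k_d = 3.559 and 1 − D₀(k_r−k_d)/(k_d L₀) = 0.5399,
t_c = ln(3.559 × 0.5399) / (1.21 − 0.340) = ln(1.921) / 0.8700 = 0.6531/0.8700 = 0.7507 d.
L(t_c) = L₀ e^(−k_d t_c) = 20.3 × 0.7747 = 15.73 mg/L, and at the critical point k_r D_c = k_d L, so D_c = (0.340/1.21) × 15.73 = 4.419 mg/L.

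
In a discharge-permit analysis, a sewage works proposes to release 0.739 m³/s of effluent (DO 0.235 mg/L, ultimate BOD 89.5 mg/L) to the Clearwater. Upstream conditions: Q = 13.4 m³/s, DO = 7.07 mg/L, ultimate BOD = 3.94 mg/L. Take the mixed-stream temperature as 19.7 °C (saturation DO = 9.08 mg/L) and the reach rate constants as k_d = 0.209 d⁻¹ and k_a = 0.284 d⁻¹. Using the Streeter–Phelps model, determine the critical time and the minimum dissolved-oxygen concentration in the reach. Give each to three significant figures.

Mixed DO = (13.4×7.07 + 0.739×0.235)/(13.4+0.739) = 94.91/14.14 = 6.713 mg/L.
Mixed L₀ = (13.4×3.94 + 0.739×89.5)/(14.14) = 118.9/14.14 = 8.412 mg/L.
Initial deficit D₀ = C_s − DO₀ = 9.08 − 6.713 = 2.367 mg/L.
t_c = (1/0.07500) ln[(0.284/0.209)(1 − 2.367×0.07500/(0.209×8.412))] = 13.33 × ln(1.222) = 2.669 d.
D_c = (0.209/0.284) × 8.412 × e^(−0.209×2.669) = 0.7359 × 8.412 × 0.5724 = 3.544 mg/L.
Minimum DO = 9.08 − 3.544 = 5.536 mg/L.

t_c ≈ 2.67 d; minimum DO ≈ 5.54 mg/L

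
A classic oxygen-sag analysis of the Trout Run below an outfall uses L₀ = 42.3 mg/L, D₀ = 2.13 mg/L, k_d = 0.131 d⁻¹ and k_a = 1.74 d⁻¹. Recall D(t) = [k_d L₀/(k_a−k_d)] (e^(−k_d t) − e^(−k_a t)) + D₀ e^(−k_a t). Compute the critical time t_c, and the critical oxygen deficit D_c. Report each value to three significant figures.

t_c ≈ 1.01 d; D_c ≈ 2.79 mg/L

At the critical point dD/dt = 0, so k_d L₀ e^(−k_d t) = k_a D. Substituting D(t) from the Streeter–Phelps equation and solving for t gives
t_c = ln[(k_a/k_d)(1 − D₀(k_a−k_d)/(k_d L₀))] / (k_a−k_d).
Here k_a−k_d = 1.609 d⁻¹ and 1 − D₀(k_a−k_d)/(k_d L₀) = 1 − 2.13×1.609/(0.131×42.3) = 0.3815, so
t_c = ln(13.28 × 0.3815) / 1.609 = 1.623 / 1.609 = 1.009 d.
D_c = (k_d/k_a) L₀ e^(−k_d t_c) = (0.131/1.74) × 42.3 × e^(−0.131×1.009) = 0.07529 × 42.3 × 0.8762 = 2.790 mg/L.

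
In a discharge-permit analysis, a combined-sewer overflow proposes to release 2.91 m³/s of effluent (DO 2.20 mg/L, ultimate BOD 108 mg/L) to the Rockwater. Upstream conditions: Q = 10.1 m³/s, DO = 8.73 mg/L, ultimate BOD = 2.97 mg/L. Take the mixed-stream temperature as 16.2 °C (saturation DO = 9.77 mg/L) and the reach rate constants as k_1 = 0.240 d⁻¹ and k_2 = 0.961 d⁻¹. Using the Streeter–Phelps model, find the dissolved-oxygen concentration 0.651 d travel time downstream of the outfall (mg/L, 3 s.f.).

Mixed DO = (10.1×8.73 + 2.91×2.20)/(10.1+2.91) = 94.58/13.01 = 7.269 mg/L.
Mixed L₀ = (10.1×2.97 + 2.91×108)/(13.01) = 344.3/13.01 = 26.46 mg/L.
Initial deficit D₀ = C_s − DO₀ = 9.77 − 7.269 = 2.501 mg/L.
D(0.651) = [0.240×26.46/(0.961−0.240)](e^(−0.240×0.651) − e^(−0.961×0.651)) + 2.501 e^(−0.961×0.651)
= 8.809 × (0.8554 − 0.5349) + 2.501 × 0.5349 = 4.160 mg/L.
DO = 9.77 − 4.160 = 5.610 mg/L.

DO ≈ 5.61 mg/L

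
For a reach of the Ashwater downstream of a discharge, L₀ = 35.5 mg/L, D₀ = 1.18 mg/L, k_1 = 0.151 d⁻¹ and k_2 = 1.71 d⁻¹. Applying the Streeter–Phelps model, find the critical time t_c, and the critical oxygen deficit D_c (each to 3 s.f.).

t_c ≈ 1.29 d; D_c ≈ 2.58 mg/L

With k_2/k_1 = 11.32 and 1 − D₀(k_2−k_1)/(k_1 L₀) = 0.6568,
t_c = ln(11.32 × 0.6568) / (1.71 − 0.151) = ln(7.438) / 1.559 = 2.007/1.559 = 1.287 d.
D_c = (k_1/k_2) L₀ e^(−k_1 t_c) = (0.151/1.71) × 35.5 × e^(−0.151×1.287) = 0.08830 × 35.5 × 0.8234 = 2.581 mg/L.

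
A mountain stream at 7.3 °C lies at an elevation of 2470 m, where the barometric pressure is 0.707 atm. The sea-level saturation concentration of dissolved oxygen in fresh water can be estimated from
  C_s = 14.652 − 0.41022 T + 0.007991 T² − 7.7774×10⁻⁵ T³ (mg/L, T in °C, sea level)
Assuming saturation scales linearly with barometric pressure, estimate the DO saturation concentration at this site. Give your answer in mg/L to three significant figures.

C_s ≈ 8.52 mg/L

At sea level: C_s = 14.652 − 0.41022×7.3 + 0.007991×7.3² − 7.7774×10⁻⁵×7.3³ = 12.05 mg/L.
Pressure correction: C_s' = 12.05 × 0.707 = 8.521 mg/L.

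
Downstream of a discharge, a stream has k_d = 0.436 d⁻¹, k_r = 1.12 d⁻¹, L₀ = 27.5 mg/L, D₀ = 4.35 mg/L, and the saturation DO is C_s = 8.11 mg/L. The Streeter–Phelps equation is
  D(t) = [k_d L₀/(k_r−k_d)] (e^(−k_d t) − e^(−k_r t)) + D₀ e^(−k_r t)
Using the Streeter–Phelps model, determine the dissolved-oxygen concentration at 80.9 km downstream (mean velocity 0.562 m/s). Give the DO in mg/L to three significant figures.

DO ≈ 1.67 mg/L

Travel time t = x/v = 80.9 km / (0.562 m/s) = 80900 m / 0.562 m/s = 144000 s = 1.666 d.
k_d L₀/(k_r−k_d) = 0.436×27.5/(1.12−0.436) = 11.99/0.6840 = 17.53 mg/L.
e^(−k_d t) = e^(−0.436×1.666) = 0.4836; e^(−k_r t) = e^(−1.12×1.666) = 0.1547.
D = 17.53 × (0.4836 − 0.1547) + 4.35 × 0.1547 = 5.765 + 0.6731 = 6.439 mg/L.
DO = C_s − D = 8.11 − 6.439 = 1.671 mg/L.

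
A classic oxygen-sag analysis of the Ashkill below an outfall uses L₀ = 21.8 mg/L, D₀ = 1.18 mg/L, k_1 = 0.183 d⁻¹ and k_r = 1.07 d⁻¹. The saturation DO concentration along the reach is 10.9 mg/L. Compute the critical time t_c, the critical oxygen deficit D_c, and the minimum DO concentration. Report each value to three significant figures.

t_c = [1/(k_r−k_1)] ln[(k_r/k_1)(1 − D₀(k_r−k_1)/(k_1 L₀))]
= [1/(1.07−0.183)] ln[(1.07/0.183)(1 − 1.18×0.8870/(0.183×21.8))]
= (1/0.8870) ln[5.847 × 0.7376] = 1.127 × ln(4.313) = 1.127 × 1.462 = 1.648 d.
L(t_c) = L₀ e^(−k_1 t_c) = 21.8 × 0.7397 = 16.12 mg/L, and at the critical point k_r D_c = k_1 L, so D_c = (0.183/1.07) × 16.12 = 2.758 mg/L.
Minimum DO = C_s − D_c = 10.9 − 2.758 = 8.142 mg/L.

t_c ≈ 1.65 d; D_c ≈ 2.76 mg/L; min DO ≈ 8.14 mg/L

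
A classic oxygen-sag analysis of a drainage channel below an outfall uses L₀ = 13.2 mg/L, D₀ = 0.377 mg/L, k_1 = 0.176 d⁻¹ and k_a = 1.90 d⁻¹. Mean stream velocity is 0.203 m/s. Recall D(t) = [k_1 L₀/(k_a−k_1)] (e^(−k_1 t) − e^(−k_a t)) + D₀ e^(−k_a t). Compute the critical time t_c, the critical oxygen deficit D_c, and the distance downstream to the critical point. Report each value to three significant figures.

With k_a/k_1 = 10.80 and 1 − D₀(k_a−k_1)/(k_1 L₀) = 0.7202,
t_c = ln(10.80 × 0.7202) / (1.90 − 0.176) = ln(7.775) / 1.724 = 2.051/1.724 = 1.190 d.
D_c = (k_1/k_a) L₀ e^(−k_1 t_c) = (0.176/1.90) × 13.2 × e^(−0.176×1.190) = 0.09263 × 13.2 × 0.8111 = 0.9917 mg/L.
x_c = v t_c = 0.203 m/s × 1.190 d × 86400 s/d = 20870 m ≈ 20.9 km.

t_c ≈ 1.19 d; D_c ≈ 0.992 mg/L; x_c ≈ 20.9 km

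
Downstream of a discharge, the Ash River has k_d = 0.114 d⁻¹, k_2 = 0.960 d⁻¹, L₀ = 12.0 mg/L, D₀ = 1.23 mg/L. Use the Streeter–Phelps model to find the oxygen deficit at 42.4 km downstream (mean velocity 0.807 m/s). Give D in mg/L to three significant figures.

D ≈ 1.29 mg/L

Travel time t = x/v = 42.4 km / (0.807 m/s) = 42400 m / 0.807 m/s = 52540 s = 0.6081 d.
k_d L₀/(k_2−k_d) = 0.114×12.0/(0.960−0.114) = 1.368/0.8460 = 1.617 mg/L.
e^(−k_d t) = e^(−0.114×0.6081) = 0.9330; e^(−k_2 t) = e^(−0.960×0.6081) = 0.5578.
D = 1.617 × (0.9330 − 0.5578) + 1.23 × 0.5578 = 0.6068 + 0.6861 = 1.293 mg/L.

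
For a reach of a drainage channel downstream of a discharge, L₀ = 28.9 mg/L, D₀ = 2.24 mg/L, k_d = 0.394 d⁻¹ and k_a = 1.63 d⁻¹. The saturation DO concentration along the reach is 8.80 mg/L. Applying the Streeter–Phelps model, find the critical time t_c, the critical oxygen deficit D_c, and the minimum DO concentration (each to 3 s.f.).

t_c ≈ 0.923 d; D_c ≈ 4.86 mg/L; min DO ≈ 3.94 mg/L

At the critical point dD/dt = 0, so k_d L₀ e^(−k_d t) = k_a D. Substituting D(t) from the Streeter–Phelps equation and solving for t gives
t_c = ln[(k_a/k_d)(1 − D₀(k_a−k_d)/(k_d L₀))] / (k_a−k_d).
Here k_a−k_d = 1.236 d⁻¹ and 1 − D₀(k_a−k_d)/(k_d L₀) = 1 − 2.24×1.236/(0.394×28.9) = 0.7569, so
t_c = ln(4.137 × 0.7569) / 1.236 = 1.141 / 1.236 = 0.9235 d.
D_c = (k_d/k_a) L₀ e^(−k_d t_c) = (0.394/1.63) × 28.9 × e^(−0.394×0.9235) = 0.2417 × 28.9 × 0.6950 = 4.855 mg/L.
Minimum DO = C_s − D_c = 8.80 − 4.855 = 3.945 mg/L.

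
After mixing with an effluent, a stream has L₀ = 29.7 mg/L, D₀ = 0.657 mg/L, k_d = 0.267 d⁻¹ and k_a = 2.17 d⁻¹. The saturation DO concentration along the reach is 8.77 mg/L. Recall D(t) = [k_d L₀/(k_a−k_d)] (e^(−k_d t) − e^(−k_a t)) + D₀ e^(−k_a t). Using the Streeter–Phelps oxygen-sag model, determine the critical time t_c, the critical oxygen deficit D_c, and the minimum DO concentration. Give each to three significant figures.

t_c = [1/(k_a−k_d)] ln[(k_a/k_d)(1 − D₀(k_a−k_d)/(k_d L₀))]
= [1/(2.17−0.267)] ln[(2.17/0.267)(1 − 0.657×1.903/(0.267×29.7))]
= (1/1.903) ln[8.127 × 0.8423] = 0.5255 × ln(6.846) = 0.5255 × 1.924 = 1.011 d.
L(t_c) = L₀ e^(−k_d t_c) = 29.7 × 0.7635 = 22.67 mg/L, and at the critical point k_a D_c = k_d L, so D_c = (0.267/2.17) × 22.67 = 2.790 mg/L.
Minimum DO = C_s − D_c = 8.77 − 2.790 = 5.980 mg/L.

t_c ≈ 1.01 d; D_c ≈ 2.79 mg/L; min DO ≈ 5.98 mg/L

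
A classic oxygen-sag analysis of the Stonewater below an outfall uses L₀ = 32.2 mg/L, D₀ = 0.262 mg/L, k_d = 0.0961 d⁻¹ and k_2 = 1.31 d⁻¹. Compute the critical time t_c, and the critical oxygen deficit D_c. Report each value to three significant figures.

t_c ≈ 2.06 d; D_c ≈ 1.94 mg/L

t_c = [1/(k_2−k_d)] ln[(k_2/k_d)(1 − D₀(k_2−k_d)/(k_d L₀))]
= [1/(1.31−0.0961)] ln[(1.31/0.0961)(1 − 0.262×1.214/(0.0961×32.2))]
= (1/1.214) ln[13.63 × 0.8972] = 0.8238 × ln(12.23) = 0.8238 × 2.504 = 2.063 d.
L(t_c) = L₀ e^(−k_d t_c) = 32.2 × 0.8202 = 26.41 mg/L, and at the critical point k_2 D_c = k_d L, so D_c = (0.0961/1.31) × 26.41 = 1.937 mg/L.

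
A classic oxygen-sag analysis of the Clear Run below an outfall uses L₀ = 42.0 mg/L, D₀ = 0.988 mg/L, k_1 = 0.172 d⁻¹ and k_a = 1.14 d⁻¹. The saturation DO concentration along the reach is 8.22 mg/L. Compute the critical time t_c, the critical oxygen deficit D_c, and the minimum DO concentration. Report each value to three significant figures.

t_c ≈ 1.81 d; D_c ≈ 4.64 mg/L; min DO ≈ 3.58 mg/L

t_c = [1/(k_a−k_1)] ln[(k_a/k_1)(1 − D₀(k_a−k_1)/(k_1 L₀))]
= [1/(1.14−0.172)] ln[(1.14/0.172)(1 − 0.988×0.9680/(0.172×42.0))]
= (1/0.9680) ln[6.628 × 0.8676] = 1.033 × ln(5.750) = 1.033 × 1.749 = 1.807 d.
D_c = (k_1/k_a) L₀ e^(−k_1 t_c) = (0.172/1.14) × 42.0 × e^(−0.172×1.807) = 0.1509 × 42.0 × 0.7328 = 4.644 mg/L.
Minimum DO = C_s − D_c = 8.22 − 4.644 = 3.576 mg/L.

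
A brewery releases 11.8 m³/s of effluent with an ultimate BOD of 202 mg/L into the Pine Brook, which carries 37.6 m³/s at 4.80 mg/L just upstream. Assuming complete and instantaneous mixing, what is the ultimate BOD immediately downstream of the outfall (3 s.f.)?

51.9 mg/L

Flow-weighted mixing: C = (Q_r C_r + Q_w C_w)/(Q_r + Q_w)
= (37.6×4.80 + 11.8×202)/(37.6 + 11.8) = 2564/49.40 = 51.90 mg/L.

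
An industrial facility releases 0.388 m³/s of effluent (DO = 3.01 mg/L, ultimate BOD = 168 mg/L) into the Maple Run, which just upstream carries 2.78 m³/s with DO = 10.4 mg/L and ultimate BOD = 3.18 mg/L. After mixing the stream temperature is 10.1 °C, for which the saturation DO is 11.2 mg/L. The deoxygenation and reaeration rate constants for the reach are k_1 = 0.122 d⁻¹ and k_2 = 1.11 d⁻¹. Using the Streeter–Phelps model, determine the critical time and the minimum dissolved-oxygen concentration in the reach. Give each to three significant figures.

t_c ≈ 1.33 d; minimum DO ≈ 9.02 mg/L

Mixed DO = (2.78×10.4 + 0.388×3.01)/(2.78+0.388) = 30.08/3.168 = 9.495 mg/L.
Mixed L₀ = (2.78×3.18 + 0.388×168)/(3.168) = 74.02/3.168 = 23.37 mg/L.
Initial deficit D₀ = C_s − DO₀ = 11.2 − 9.495 = 1.705 mg/L.
t_c = (1/0.9880) ln[(1.11/0.122)(1 − 1.705×0.9880/(0.122×23.37))] = 1.012 × ln(3.722) = 1.330 d.
D_c = (0.122/1.11) × 23.37 × e^(−0.122×1.330) = 0.1099 × 23.37 × 0.8502 = 2.183 mg/L.
Minimum DO = 11.2 − 2.183 = 9.017 mg/L.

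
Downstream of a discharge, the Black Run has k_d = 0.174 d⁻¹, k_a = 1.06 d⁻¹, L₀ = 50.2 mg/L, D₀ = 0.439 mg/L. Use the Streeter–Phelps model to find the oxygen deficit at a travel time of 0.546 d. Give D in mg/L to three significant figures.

k_d L₀/(k_a−k_d) = 0.174×50.2/(1.06−0.174) = 8.735/0.8860 = 9.859 mg/L.
e^(−k_d t) = e^(−0.174×0.5460) = 0.9094; e^(−k_a t) = e^(−1.06×0.5460) = 0.5606.
D = 9.859 × (0.9094 − 0.5606) + 0.439 × 0.5606 = 3.438 + 0.2461 = 3.685 mg/L.

D ≈ 3.68 mg/L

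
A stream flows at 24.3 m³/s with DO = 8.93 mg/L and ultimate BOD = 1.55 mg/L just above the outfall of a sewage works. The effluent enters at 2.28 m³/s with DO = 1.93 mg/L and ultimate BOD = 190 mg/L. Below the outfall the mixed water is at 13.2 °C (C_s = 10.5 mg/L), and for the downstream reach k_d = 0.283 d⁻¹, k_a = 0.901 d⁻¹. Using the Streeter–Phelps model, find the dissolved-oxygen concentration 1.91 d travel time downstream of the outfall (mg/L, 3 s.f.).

DO ≈ 6.84 mg/L

Mixed DO = (24.3×8.93 + 2.28×1.93)/(24.3+2.28) = 221.4/26.58 = 8.330 mg/L.
Mixed L₀ = (24.3×1.55 + 2.28×190)/(26.58) = 470.9/26.58 = 17.72 mg/L.
Initial deficit D₀ = C_s − DO₀ = 10.5 − 8.330 = 2.170 mg/L.
D(1.91) = [0.283×17.72/(0.901−0.283)](e^(−0.283×1.91) − e^(−0.901×1.91)) + 2.170 e^(−0.901×1.91)
= 8.112 × (0.5824 − 0.1789) + 2.170 × 0.1789 = 3.662 mg/L.
DO = 10.5 − 3.662 = 6.838 mg/L.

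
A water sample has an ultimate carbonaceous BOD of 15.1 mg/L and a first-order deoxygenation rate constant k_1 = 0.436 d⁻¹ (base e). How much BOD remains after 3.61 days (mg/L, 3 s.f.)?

L ≈ 3.13 mg/L

L_t = L₀ e^(−k_1 t) = 15.1 × e^(−0.436×3.61) = 15.1 × 0.2072 = 3.129 mg/L.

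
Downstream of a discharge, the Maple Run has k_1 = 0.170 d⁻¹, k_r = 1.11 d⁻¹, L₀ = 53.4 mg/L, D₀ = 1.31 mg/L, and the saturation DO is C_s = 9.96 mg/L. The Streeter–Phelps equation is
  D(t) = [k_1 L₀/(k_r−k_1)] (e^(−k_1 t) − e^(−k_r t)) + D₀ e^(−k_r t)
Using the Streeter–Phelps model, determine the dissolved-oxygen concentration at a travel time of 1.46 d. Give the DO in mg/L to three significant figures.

k_1 L₀/(k_r−k_1) = 0.170×53.4/(1.11−0.170) = 9.078/0.9400 = 9.657 mg/L.
e^(−k_1 t) = e^(−0.170×1.460) = 0.7802; e^(−k_r t) = e^(−1.11×1.460) = 0.1978.
D = 9.657 × (0.7802 − 0.1978) + 1.31 × 0.1978 = 5.625 + 0.2591 = 5.884 mg/L.
DO = C_s − D = 9.96 − 5.884 = 4.076 mg/L.

DO ≈ 4.08 mg/L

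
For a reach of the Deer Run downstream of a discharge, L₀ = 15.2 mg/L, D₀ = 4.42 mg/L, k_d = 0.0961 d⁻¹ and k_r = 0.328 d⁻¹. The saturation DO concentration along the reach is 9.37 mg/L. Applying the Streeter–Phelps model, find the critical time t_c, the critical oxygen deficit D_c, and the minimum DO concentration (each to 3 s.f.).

t_c = [1/(k_r−k_d)] ln[(k_r/k_d)(1 − D₀(k_r−k_d)/(k_d L₀))]
= [1/(0.328−0.0961)] ln[(0.328/0.0961)(1 − 4.42×0.2319/(0.0961×15.2))]
= (1/0.2319) ln[3.413 × 0.2983] = 4.312 × ln(1.018) = 4.312 × 0.01794 = 0.07738 d.
L(t_c) = L₀ e^(−k_d t_c) = 15.2 × 0.9926 = 15.09 mg/L, and at the critical point k_r D_c = k_d L, so D_c = (0.0961/0.328) × 15.09 = 4.420 mg/L.
Minimum DO = C_s − D_c = 9.37 − 4.420 = 4.950 mg/L.

t_c ≈ 0.0774 d; D_c ≈ 4.42 mg/L; min DO ≈ 4.95 mg/L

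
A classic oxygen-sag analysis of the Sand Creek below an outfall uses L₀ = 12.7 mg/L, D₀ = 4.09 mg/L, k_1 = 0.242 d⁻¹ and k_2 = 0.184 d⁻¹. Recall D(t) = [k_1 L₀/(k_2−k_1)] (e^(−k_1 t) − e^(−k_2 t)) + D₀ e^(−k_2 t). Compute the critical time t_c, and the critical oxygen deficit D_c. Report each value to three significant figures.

t_c ≈ 3.44 d; D_c ≈ 7.26 mg/L

With k_2/k_1 = 0.7603 and 1 − D₀(k_2−k_1)/(k_1 L₀) = 1.077,
t_c = ln(0.7603 × 1.077) / (0.184 − 0.242) = ln(0.8190) / -0.05800 = -0.1997/-0.05800 = 3.442 d.
D_c = (k_1/k_2) L₀ e^(−k_1 t_c) = (0.242/0.184) × 12.7 × e^(−0.242×3.442) = 1.315 × 12.7 × 0.4347 = 7.261 mg/L.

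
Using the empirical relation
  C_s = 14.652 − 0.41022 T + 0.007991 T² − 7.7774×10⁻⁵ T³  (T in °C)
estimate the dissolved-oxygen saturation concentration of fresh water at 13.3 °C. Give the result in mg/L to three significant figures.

C_s ≈ 10.4 mg/L

C_s = 14.652 − 0.41022×13.3 + 0.007991×13.3² − 7.7774×10⁻⁵×13.3³ = 10.43 mg/L.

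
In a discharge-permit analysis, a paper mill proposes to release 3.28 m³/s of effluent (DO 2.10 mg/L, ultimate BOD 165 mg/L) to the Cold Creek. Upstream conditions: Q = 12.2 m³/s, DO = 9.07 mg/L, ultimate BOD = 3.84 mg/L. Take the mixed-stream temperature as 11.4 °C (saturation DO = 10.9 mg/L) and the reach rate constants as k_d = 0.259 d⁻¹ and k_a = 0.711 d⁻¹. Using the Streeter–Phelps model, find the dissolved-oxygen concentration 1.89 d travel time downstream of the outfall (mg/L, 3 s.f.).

Mixed DO = (12.2×9.07 + 3.28×2.10)/(12.2+3.28) = 117.5/15.48 = 7.593 mg/L.
Mixed L₀ = (12.2×3.84 + 3.28×165)/(15.48) = 588.0/15.48 = 37.99 mg/L.
Initial deficit D₀ = C_s − DO₀ = 10.9 − 7.593 = 3.307 mg/L.
D(1.89) = [0.259×37.99/(0.711−0.259)](e^(−0.259×1.89) − e^(−0.711×1.89)) + 3.307 e^(−0.711×1.89)
= 21.77 × (0.6129 − 0.2609) + 3.307 × 0.2609 = 8.526 mg/L.
DO = 10.9 − 8.526 = 2.374 mg/L.

DO ≈ 2.37 mg/L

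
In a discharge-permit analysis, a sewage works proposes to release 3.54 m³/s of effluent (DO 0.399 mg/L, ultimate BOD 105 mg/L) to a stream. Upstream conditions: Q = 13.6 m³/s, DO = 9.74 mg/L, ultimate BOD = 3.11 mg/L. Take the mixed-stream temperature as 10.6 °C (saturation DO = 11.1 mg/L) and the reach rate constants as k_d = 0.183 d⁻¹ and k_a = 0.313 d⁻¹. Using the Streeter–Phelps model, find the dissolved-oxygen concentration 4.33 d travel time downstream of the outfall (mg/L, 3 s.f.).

DO ≈ 3.63 mg/L

Mixed DO = (13.6×9.74 + 3.54×0.399)/(13.6+3.54) = 133.9/17.14 = 7.811 mg/L.
Mixed L₀ = (13.6×3.11 + 3.54×105)/(17.14) = 414.0/17.14 = 24.15 mg/L.
Initial deficit D₀ = C_s − DO₀ = 11.1 − 7.811 = 3.289 mg/L.
D(4.33) = [0.183×24.15/(0.313−0.183)](e^(−0.183×4.33) − e^(−0.313×4.33)) + 3.289 e^(−0.313×4.33)
= 34.00 × (0.4528 − 0.2579) + 3.289 × 0.2579 = 7.475 mg/L.
DO = 11.1 − 7.475 = 3.625 mg/L.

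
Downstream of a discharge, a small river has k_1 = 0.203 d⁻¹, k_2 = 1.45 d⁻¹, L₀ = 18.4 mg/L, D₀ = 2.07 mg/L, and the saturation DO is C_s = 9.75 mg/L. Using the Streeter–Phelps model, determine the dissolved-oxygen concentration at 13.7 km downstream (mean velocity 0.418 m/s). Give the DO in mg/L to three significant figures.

DO ≈ 7.51 mg/L

Travel time t = x/v = 13.7 km / (0.418 m/s) = 13700 m / 0.418 m/s = 32780 s = 0.3793 d.
k_1 L₀/(k_2−k_1) = 0.203×18.4/(1.45−0.203) = 3.735/1.247 = 2.995 mg/L.
e^(−k_1 t) = e^(−0.203×0.3793) = 0.9259; e^(−k_2 t) = e^(−1.45×0.3793) = 0.5769.
D = 2.995 × (0.9259 − 0.5769) + 2.07 × 0.5769 = 1.045 + 1.194 = 2.239 mg/L.
DO = C_s − D = 9.75 − 2.239 = 7.511 mg/L.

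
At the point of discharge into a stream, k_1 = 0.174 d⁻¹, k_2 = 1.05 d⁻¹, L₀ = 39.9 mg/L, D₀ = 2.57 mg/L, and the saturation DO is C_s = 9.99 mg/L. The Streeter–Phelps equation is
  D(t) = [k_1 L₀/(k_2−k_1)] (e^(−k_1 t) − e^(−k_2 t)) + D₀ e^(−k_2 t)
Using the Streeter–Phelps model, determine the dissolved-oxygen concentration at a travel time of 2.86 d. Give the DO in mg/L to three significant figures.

DO ≈ 5.44 mg/L

k_1 L₀/(k_2−k_1) = 0.174×39.9/(1.05−0.174) = 6.943/0.8760 = 7.925 mg/L.
e^(−k_1 t) = e^(−0.174×2.860) = 0.6080; e^(−k_2 t) = e^(−1.05×2.860) = 0.04964.
D = 7.925 × (0.6080 − 0.04964) + 2.57 × 0.04964 = 4.425 + 0.1276 = 4.552 mg/L.
DO = C_s − D = 9.99 − 4.552 = 5.438 mg/L.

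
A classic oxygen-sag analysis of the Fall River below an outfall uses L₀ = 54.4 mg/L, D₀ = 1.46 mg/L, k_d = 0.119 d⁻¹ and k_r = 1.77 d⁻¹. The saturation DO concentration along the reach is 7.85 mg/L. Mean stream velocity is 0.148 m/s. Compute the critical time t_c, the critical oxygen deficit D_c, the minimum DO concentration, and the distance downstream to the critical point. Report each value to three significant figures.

t_c ≈ 1.35 d; D_c ≈ 3.11 mg/L; min DO ≈ 4.74 mg/L; x_c ≈ 17.3 km

With k_r/k_d = 14.87 and 1 − D₀(k_r−k_d)/(k_d L₀) = 0.6276,
t_c = ln(14.87 × 0.6276) / (1.77 − 0.119) = ln(9.336) / 1.651 = 2.234/1.651 = 1.353 d.
L(t_c) = L₀ e^(−k_d t_c) = 54.4 × 0.8513 = 46.31 mg/L, and at the critical point k_r D_c = k_d L, so D_c = (0.119/1.77) × 46.31 = 3.113 mg/L.
Minimum DO = C_s − D_c = 7.85 − 3.113 = 4.737 mg/L.
x_c = v t_c = 0.148 m/s × 1.353 d × 86400 s/d = 17300 m ≈ 17.3 km.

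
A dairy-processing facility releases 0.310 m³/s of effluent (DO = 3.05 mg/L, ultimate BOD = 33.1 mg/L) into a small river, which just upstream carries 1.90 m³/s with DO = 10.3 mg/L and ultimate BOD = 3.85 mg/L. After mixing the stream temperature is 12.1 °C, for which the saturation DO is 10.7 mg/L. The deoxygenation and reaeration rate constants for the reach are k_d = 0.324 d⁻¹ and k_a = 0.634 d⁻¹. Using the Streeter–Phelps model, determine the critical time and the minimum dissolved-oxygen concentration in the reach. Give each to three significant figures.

t_c ≈ 1.56 d; minimum DO ≈ 8.25 mg/L

Mixed DO = (1.90×10.3 + 0.310×3.05)/(1.90+0.310) = 20.52/2.210 = 9.283 mg/L.
Mixed L₀ = (1.90×3.85 + 0.310×33.1)/(2.210) = 17.58/2.210 = 7.953 mg/L.
Initial deficit D₀ = C_s − DO₀ = 10.7 − 9.283 = 1.417 mg/L.
t_c = (1/0.3100) ln[(0.634/0.324)(1 − 1.417×0.3100/(0.324×7.953))] = 3.226 × ln(1.623) = 1.563 d.
D_c = (0.324/0.634) × 7.953 × e^(−0.324×1.563) = 0.5110 × 7.953 × 0.6027 = 2.450 mg/L.
Minimum DO = 10.7 − 2.450 = 8.250 mg/L.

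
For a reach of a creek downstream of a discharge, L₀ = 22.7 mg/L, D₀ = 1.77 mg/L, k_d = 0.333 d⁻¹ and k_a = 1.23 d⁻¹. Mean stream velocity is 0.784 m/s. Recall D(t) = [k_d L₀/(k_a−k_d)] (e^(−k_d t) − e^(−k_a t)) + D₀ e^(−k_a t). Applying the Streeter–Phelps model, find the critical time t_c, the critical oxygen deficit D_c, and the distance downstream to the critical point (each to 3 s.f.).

At the critical point dD/dt = 0, so k_d L₀ e^(−k_d t) = k_a D. Substituting D(t) from the Streeter–Phelps equation and solving for t gives
t_c = ln[(k_a/k_d)(1 − D₀(k_a−k_d)/(k_d L₀))] / (k_a−k_d).
Here k_a−k_d = 0.8970 d⁻¹ and 1 − D₀(k_a−k_d)/(k_d L₀) = 1 − 1.77×0.8970/(0.333×22.7) = 0.7900, so
t_c = ln(3.694 × 0.7900) / 0.8970 = 1.071 / 0.8970 = 1.194 d.
L(t_c) = L₀ e^(−k_d t_c) = 22.7 × 0.6720 = 15.25 mg/L, and at the critical point k_a D_c = k_d L, so D_c = (0.333/1.23) × 15.25 = 4.130 mg/L.
x_c = v t_c = 0.784 m/s × 1.194 d × 86400 s/d = 80870 m ≈ 80.9 km.

t_c ≈ 1.19 d; D_c ≈ 4.13 mg/L; x_c ≈ 80.9 km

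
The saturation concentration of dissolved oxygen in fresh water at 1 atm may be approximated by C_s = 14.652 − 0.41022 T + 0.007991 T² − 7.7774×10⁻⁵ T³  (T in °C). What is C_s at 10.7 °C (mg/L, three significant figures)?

C_s ≈ 11.1 mg/L

C_s = 14.652 − 0.41022×10.7 + 0.007991×10.7² − 7.7774×10⁻⁵×10.7³ = 11.08 mg/L.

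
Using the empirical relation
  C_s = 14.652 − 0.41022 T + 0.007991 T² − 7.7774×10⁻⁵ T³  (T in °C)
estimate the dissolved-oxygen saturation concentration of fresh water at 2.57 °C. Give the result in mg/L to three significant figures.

C_s = 14.652 − 0.41022×2.57 + 0.007991×2.57² − 7.7774×10⁻⁵×2.57³ = 13.65 mg/L.

C_s ≈ 13.6 mg/L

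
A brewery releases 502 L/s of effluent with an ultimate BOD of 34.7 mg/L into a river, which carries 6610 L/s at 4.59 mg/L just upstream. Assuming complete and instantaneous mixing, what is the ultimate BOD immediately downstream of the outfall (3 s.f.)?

Flow-weighted mixing: C = (Q_r C_r + Q_w C_w)/(Q_r + Q_w)
= (6610×4.59 + 502×34.7)/(6610 + 502) = 47760/7112 = 6.715 mg/L.

6.72 mg/L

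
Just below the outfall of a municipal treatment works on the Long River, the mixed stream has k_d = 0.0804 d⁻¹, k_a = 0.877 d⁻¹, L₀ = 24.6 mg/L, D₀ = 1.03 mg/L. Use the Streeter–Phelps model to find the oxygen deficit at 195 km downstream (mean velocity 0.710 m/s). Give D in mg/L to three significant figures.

Travel time t = x/v = 195 km / (0.710 m/s) = 195000 m / 0.710 m/s = 274600 s = 3.179 d.
k_d L₀/(k_a−k_d) = 0.0804×24.6/(0.877−0.0804) = 1.978/0.7966 = 2.483 mg/L.
e^(−k_d t) = e^(−0.0804×3.179) = 0.7745; e^(−k_a t) = e^(−0.877×3.179) = 0.06156.
D = 2.483 × (0.7745 − 0.06156) + 1.03 × 0.06156 = 1.770 + 0.06340 = 1.833 mg/L.

D ≈ 1.83 mg/L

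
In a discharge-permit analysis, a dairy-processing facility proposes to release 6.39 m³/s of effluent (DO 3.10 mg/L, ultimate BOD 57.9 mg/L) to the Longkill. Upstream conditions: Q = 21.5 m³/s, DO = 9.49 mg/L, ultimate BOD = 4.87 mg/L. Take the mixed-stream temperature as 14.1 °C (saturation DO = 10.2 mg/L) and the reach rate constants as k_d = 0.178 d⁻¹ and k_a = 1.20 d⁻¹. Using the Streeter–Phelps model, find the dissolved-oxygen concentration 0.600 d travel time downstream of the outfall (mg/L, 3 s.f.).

DO ≈ 7.92 mg/L

Mixed DO = (21.5×9.49 + 6.39×3.10)/(21.5+6.39) = 223.8/27.89 = 8.026 mg/L.
Mixed L₀ = (21.5×4.87 + 6.39×57.9)/(27.89) = 474.7/27.89 = 17.02 mg/L.
Initial deficit D₀ = C_s − DO₀ = 10.2 − 8.026 = 2.174 mg/L.
D(0.600) = [0.178×17.02/(1.20−0.178)](e^(−0.178×0.600) − e^(−1.20×0.600)) + 2.174 e^(−1.20×0.600)
= 2.964 × (0.8987 − 0.4868) + 2.174 × 0.4868 = 2.279 mg/L.
DO = 10.2 − 2.279 = 7.921 mg/L.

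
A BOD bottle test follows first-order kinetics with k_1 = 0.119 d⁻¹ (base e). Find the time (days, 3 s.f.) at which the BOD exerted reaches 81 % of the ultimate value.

t ≈ 14.0 d

y/L₀ = 1 − e^(−k_1 t) = 0.81 ⇒ e^(−k_1 t) = 0.190
t = −ln(0.190) / 0.119 = 1.661 / 0.119 = 13.96 d.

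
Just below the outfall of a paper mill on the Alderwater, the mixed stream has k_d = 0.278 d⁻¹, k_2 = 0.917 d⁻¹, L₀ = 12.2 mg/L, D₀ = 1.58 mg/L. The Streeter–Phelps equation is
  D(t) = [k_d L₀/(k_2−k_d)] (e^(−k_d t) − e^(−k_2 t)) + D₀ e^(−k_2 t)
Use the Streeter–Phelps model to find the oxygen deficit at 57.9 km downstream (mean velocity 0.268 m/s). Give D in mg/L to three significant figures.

D ≈ 2.27 mg/L

Travel time t = x/v = 57.9 km / (0.268 m/s) = 57900 m / 0.268 m/s = 216000 s = 2.501 d.
k_d L₀/(k_2−k_d) = 0.278×12.2/(0.917−0.278) = 3.392/0.6390 = 5.308 mg/L.
e^(−k_d t) = e^(−0.278×2.501) = 0.4990; e^(−k_2 t) = e^(−0.917×2.501) = 0.1010.
D = 5.308 × (0.4990 − 0.1010) + 1.58 × 0.1010 = 2.113 + 0.1595 = 2.272 mg/L.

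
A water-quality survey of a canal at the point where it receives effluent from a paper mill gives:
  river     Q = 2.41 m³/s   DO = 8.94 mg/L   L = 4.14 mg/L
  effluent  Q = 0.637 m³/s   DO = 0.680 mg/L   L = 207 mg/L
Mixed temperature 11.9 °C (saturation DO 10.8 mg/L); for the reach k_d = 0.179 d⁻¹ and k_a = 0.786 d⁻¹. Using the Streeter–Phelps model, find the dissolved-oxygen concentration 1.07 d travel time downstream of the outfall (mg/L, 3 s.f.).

DO ≈ 3.84 mg/L

Mixed DO = (2.41×8.94 + 0.637×0.680)/(2.41+0.637) = 21.98/3.047 = 7.213 mg/L.
Mixed L₀ = (2.41×4.14 + 0.637×207)/(3.047) = 141.8/3.047 = 46.55 mg/L.
Initial deficit D₀ = C_s − DO₀ = 10.8 − 7.213 = 3.587 mg/L.
D(1.07) = [0.179×46.55/(0.786−0.179)](e^(−0.179×1.07) − e^(−0.786×1.07)) + 3.587 e^(−0.786×1.07)
= 13.73 × (0.8257 − 0.4313) + 3.587 × 0.4313 = 6.961 mg/L.
DO = 10.8 − 6.961 = 3.839 mg/L.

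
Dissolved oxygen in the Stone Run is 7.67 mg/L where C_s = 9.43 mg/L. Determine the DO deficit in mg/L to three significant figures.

D ≈ 1.76 mg/L

D = C_s − C = 9.43 − 7.67 = 1.76 mg/L.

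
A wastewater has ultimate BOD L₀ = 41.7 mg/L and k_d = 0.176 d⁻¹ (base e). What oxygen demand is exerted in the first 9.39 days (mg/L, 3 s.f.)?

y ≈ 33.7 mg/L

y_t = L₀(1 − e^(−k_d t)) = 41.7 × (1 − e^(−0.176×9.39))
= 41.7 × (1 − 0.1915) = 41.7 × 0.8085 = 33.71 mg/L.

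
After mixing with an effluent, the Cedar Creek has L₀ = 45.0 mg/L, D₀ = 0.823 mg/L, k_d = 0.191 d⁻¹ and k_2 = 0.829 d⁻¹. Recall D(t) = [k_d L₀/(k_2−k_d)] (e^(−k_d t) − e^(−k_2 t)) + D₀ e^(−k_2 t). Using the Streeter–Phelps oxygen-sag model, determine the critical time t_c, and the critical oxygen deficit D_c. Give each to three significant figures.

At the critical point dD/dt = 0, so k_d L₀ e^(−k_d t) = k_2 D. Substituting D(t) from the Streeter–Phelps equation and solving for t gives
t_c = ln[(k_2/k_d)(1 − D₀(k_2−k_d)/(k_d L₀))] / (k_2−k_d).
Here k_2−k_d = 0.6380 d⁻¹ and 1 − D₀(k_2−k_d)/(k_d L₀) = 1 − 0.823×0.6380/(0.191×45.0) = 0.9389, so
t_c = ln(4.340 × 0.9389) / 0.6380 = 1.405 / 0.6380 = 2.202 d.
D_c = (k_d/k_2) L₀ e^(−k_d t_c) = (0.191/0.829) × 45.0 × e^(−0.191×2.202) = 0.2304 × 45.0 × 0.6567 = 6.808 mg/L.

t_c ≈ 2.20 d; D_c ≈ 6.81 mg/L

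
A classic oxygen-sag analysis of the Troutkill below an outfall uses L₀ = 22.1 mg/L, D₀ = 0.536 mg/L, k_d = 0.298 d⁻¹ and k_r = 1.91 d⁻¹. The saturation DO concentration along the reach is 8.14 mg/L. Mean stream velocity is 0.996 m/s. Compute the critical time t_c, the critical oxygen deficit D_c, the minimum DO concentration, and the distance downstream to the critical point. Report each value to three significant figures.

With k_r/k_d = 6.409 and 1 − D₀(k_r−k_d)/(k_d L₀) = 0.8688,
t_c = ln(6.409 × 0.8688) / (1.91 − 0.298) = ln(5.569) / 1.612 = 1.717/1.612 = 1.065 d.
L(t_c) = L₀ e^(−k_d t_c) = 22.1 × 0.7280 = 16.09 mg/L, and at the critical point k_r D_c = k_d L, so D_c = (0.298/1.91) × 16.09 = 2.510 mg/L.
Minimum DO = C_s − D_c = 8.14 − 2.510 = 5.630 mg/L.
x_c = v t_c = 0.996 m/s × 1.065 d × 86400 s/d = 91670 m ≈ 91.7 km.

t_c ≈ 1.07 d; D_c ≈ 2.51 mg/L; min DO ≈ 5.63 mg/L; x_c ≈ 91.7 km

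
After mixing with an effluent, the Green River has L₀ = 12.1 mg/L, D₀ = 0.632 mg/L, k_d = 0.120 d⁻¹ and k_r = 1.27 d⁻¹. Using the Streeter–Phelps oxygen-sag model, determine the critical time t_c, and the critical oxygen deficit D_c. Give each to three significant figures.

At the critical point dD/dt = 0, so k_d L₀ e^(−k_d t) = k_r D. Substituting D(t) from the Streeter–Phelps equation and solving for t gives
t_c = ln[(k_r/k_d)(1 − D₀(k_r−k_d)/(k_d L₀))] / (k_r−k_d).
Here k_r−k_d = 1.150 d⁻¹ and 1 − D₀(k_r−k_d)/(k_d L₀) = 1 − 0.632×1.150/(0.120×12.1) = 0.4994, so
t_c = ln(10.58 × 0.4994) / 1.150 = 1.665 / 1.150 = 1.448 d.
D_c = (k_d/k_r) L₀ e^(−k_d t_c) = (0.120/1.27) × 12.1 × e^(−0.120×1.448) = 0.09449 × 12.1 × 0.8405 = 0.9610 mg/L.

t_c ≈ 1.45 d; D_c ≈ 0.961 mg/L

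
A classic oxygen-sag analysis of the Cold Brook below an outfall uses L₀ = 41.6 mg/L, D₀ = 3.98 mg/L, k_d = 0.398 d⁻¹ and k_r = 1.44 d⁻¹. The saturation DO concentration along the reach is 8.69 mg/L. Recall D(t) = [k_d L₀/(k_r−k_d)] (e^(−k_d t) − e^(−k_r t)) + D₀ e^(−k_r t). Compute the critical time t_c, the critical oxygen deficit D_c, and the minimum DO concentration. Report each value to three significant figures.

t_c ≈ 0.957 d; D_c ≈ 7.85 mg/L; min DO ≈ 0.835 mg/L

t_c = [1/(k_r−k_d)] ln[(k_r/k_d)(1 − D₀(k_r−k_d)/(k_d L₀))]
= [1/(1.44−0.398)] ln[(1.44/0.398)(1 − 3.98×1.042/(0.398×41.6))]
= (1/1.042) ln[3.618 × 0.7495] = 0.9597 × ln(2.712) = 0.9597 × 0.9976 = 0.9574 d.
L(t_c) = L₀ e^(−k_d t_c) = 41.6 × 0.6831 = 28.42 mg/L, and at the critical point k_r D_c = k_d L, so D_c = (0.398/1.44) × 28.42 = 7.855 mg/L.
Minimum DO = C_s − D_c = 8.69 − 7.855 = 0.8354 mg/L.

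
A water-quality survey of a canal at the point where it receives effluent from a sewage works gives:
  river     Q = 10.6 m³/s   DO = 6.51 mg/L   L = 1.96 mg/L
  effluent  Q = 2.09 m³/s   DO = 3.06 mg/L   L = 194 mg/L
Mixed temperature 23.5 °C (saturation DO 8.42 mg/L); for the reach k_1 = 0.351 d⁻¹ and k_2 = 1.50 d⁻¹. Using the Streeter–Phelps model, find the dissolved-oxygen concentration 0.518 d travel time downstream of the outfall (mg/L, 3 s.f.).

Mixed DO = (10.6×6.51 + 2.09×3.06)/(10.6+2.09) = 75.40/12.69 = 5.942 mg/L.
Mixed L₀ = (10.6×1.96 + 2.09×194)/(12.69) = 426.2/12.69 = 33.59 mg/L.
Initial deficit D₀ = C_s − DO₀ = 8.42 − 5.942 = 2.478 mg/L.
D(0.518) = [0.351×33.59/(1.50−0.351)](e^(−0.351×0.518) − e^(−1.50×0.518)) + 2.478 e^(−1.50×0.518)
= 10.26 × (0.8338 − 0.4598) + 2.478 × 0.4598 = 4.977 mg/L.
DO = 8.42 − 4.977 = 3.443 mg/L.

DO ≈ 3.44 mg/L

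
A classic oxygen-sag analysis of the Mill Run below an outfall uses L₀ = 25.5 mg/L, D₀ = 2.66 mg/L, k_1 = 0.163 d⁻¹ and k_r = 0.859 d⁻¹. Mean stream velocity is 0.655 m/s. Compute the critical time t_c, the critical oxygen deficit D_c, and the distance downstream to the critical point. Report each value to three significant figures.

At the critical point dD/dt = 0, so k_1 L₀ e^(−k_1 t) = k_r D. Substituting D(t) from the Streeter–Phelps equation and solving for t gives
t_c = ln[(k_r/k_1)(1 − D₀(k_r−k_1)/(k_1 L₀))] / (k_r−k_1).
Here k_r−k_1 = 0.6960 d⁻¹ and 1 − D₀(k_r−k_1)/(k_1 L₀) = 1 − 2.66×0.6960/(0.163×25.5) = 0.5546, so
t_c = ln(5.270 × 0.5546) / 0.6960 = 1.072 / 0.6960 = 1.541 d.
L(t_c) = L₀ e^(−k_1 t_c) = 25.5 × 0.7779 = 19.84 mg/L, and at the critical point k_r D_c = k_1 L, so D_c = (0.163/0.859) × 19.84 = 3.764 mg/L.
x_c = v t_c = 0.655 m/s × 1.541 d × 86400 s/d = 87200 m ≈ 87.2 km.

t_c ≈ 1.54 d; D_c ≈ 3.76 mg/L; x_c ≈ 87.2 km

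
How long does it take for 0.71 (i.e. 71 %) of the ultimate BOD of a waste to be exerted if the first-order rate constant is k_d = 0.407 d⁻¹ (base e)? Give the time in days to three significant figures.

t ≈ 3.04 d

y/L₀ = 1 − e^(−k_d t) = 0.71 ⇒ e^(−k_d t) = 0.290
t = −ln(0.290) / 0.407 = 1.238 / 0.407 = 3.041 d.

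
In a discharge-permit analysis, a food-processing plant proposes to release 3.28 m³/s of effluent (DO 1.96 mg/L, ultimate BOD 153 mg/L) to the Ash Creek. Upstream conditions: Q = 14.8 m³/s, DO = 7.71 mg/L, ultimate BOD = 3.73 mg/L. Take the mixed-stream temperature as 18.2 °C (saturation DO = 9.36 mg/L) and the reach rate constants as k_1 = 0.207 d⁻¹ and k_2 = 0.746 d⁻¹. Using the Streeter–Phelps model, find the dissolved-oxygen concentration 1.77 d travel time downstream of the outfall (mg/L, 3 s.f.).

DO ≈ 3.60 mg/L

Mixed DO = (14.8×7.71 + 3.28×1.96)/(14.8+3.28) = 120.5/18.08 = 6.667 mg/L.
Mixed L₀ = (14.8×3.73 + 3.28×153)/(18.08) = 557.0/18.08 = 30.81 mg/L.
Initial deficit D₀ = C_s − DO₀ = 9.36 − 6.667 = 2.693 mg/L.
D(1.77) = [0.207×30.81/(0.746−0.207)](e^(−0.207×1.77) − e^(−0.746×1.77)) + 2.693 e^(−0.746×1.77)
= 11.83 × (0.6932 − 0.2670) + 2.693 × 0.2670 = 5.762 mg/L.
DO = 9.36 − 5.762 = 3.598 mg/L.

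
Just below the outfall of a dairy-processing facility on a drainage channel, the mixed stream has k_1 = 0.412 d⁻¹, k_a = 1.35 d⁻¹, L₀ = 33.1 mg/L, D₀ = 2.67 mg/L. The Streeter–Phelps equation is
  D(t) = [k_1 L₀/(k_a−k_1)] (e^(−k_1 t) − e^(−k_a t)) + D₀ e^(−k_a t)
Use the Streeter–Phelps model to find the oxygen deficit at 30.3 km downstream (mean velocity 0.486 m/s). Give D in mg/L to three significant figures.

Travel time t = x/v = 30.3 km / (0.486 m/s) = 30300 m / 0.486 m/s = 62350 s = 0.7216 d.
k_1 L₀/(k_a−k_1) = 0.412×33.1/(1.35−0.412) = 13.64/0.9380 = 14.54 mg/L.
e^(−k_1 t) = e^(−0.412×0.7216) = 0.7428; e^(−k_a t) = e^(−1.35×0.7216) = 0.3775.
D = 14.54 × (0.7428 − 0.3775) + 2.67 × 0.3775 = 5.311 + 1.008 = 6.319 mg/L.

D ≈ 6.32 mg/L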